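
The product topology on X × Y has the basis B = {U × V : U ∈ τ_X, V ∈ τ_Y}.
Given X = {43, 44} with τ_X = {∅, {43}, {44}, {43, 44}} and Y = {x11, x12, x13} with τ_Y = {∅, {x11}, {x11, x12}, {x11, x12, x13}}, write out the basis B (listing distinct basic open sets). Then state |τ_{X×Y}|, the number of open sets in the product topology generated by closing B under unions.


Basis B = {∅ × ∅, {43} × {x11}, {44} × {x11}, {43} × {x11, x12}, {43, 44} × {x11}, {44} × {x11, x12}, {43} × {x11, x12, x13}, {44} × {x11, x12, x13}, {43, 44} × {x11, x12}, {43, 44} × {x11, x12, x13}}; |τ_{X×Y}| = 16.

Enumerate products U × V with U ∈ τ_X, V ∈ τ_Y (deduplicated):
  ∅ × ∅ = {} (∅)
  {43} × {x11} = {(43,x11)}
  {44} × {x11} = {(44,x11)}
  {43} × {x11, x12} = {(43,x11), (43,x12)}
  {43, 44} × {x11} = {(43,x11), (44,x11)}
  {44} × {x11, x12} = {(44,x11), (44,x12)}
  {43} × {x11, x12, x13} = {(43,x11), (43,x12), (43,x13)}
  {44} × {x11, x12, x13} = {(44,x11), (44,x12), (44,x13)}
  {43, 44} × {x11, x12} = {(43,x11), (43,x12), (44,x11), (44,x12)}
  {43, 44} × {x11, x12, x13} = {(43,x11), (43,x12), (43,x13), (44,x11), (44,x12), (44,x13)}
These 10 distinct sets form the basis B.
Close under arbitrary unions to get τ_{X×Y}; counting gives |τ_{X×Y}| = 16.


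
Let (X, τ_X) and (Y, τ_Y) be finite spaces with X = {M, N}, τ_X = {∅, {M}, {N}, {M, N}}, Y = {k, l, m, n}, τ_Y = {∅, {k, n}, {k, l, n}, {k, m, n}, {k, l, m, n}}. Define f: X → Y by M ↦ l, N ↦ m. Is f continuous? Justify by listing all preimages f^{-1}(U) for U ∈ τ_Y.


f IS continuous.

Compute f^{-1}(U) for each U ∈ τ_Y:
  U = ∅: f^{-1}(U) = ∅ ∈ τ_X ✓.
  U = {k, n}: f^{-1}(U) = ∅ ∈ τ_X ✓.
  U = {k, l, n}: f^{-1}(U) = {M} ∈ τ_X ✓.
  U = {k, m, n}: f^{-1}(U) = {N} ∈ τ_X ✓.
  U = {k, l, m, n}: f^{-1}(U) = {M, N} ∈ τ_X ✓.
Every preimage lies in τ_X, so f IS continuous.


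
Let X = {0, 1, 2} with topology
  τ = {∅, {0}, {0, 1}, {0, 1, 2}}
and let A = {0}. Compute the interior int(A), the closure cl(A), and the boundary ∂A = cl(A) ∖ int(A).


int(A) = {0}, cl(A) = {0, 1, 2}, ∂A = {1, 2}.

Closed sets in (X, τ) are complements of opens:
  closed(X, τ) = {∅, {2}, {1, 2}, {0, 1, 2}}.
int(A) = ⋃ {U ∈ τ : U ⊆ A}. Opens contained in A: ∅, {0}.
Taking the union of these: int(A) = {0}.
cl(A) = ⋂ {C closed : A ⊆ C}. Closed sets containing A: {0, 1, 2}.
Intersecting these: cl(A) = {0, 1, 2}.
∂A = cl(A) ∖ int(A) = {0, 1, 2} ∖ {0} = {1, 2}.


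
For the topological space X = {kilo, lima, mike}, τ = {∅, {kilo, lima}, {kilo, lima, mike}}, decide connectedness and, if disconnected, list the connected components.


(X, τ) is connected.

Find clopen sets (U ∈ τ with X ∖ U ∈ τ):
  U = ∅, X ∖ U = {kilo, lima, mike} — both open, so U is clopen.
  U = {kilo, lima, mike}, X ∖ U = ∅ — both open, so U is clopen.
Only trivial clopens (∅ and X) exist, so (X, τ) is connected.
Compute connected components by grouping points that agree on all clopens:
  component: {kilo, lima, mike}


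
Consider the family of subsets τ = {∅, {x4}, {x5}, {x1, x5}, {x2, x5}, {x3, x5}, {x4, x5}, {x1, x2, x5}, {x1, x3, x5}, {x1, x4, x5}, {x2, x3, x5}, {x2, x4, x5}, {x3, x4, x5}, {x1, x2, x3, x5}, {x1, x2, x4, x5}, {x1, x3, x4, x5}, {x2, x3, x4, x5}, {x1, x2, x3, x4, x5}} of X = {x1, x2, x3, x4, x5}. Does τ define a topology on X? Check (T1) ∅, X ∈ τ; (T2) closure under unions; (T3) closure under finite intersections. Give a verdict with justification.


τ IS a topology on X.

Axiom (T1): ∅ ∈ τ? Yes; X ∈ τ? Yes.
Axiom (T2/T3): check pairwise unions and intersections of members of τ.
All pairwise intersections and unions checked — each lies in τ. Therefore τ satisfies (T1), (T2), (T3): it IS a topology on X.


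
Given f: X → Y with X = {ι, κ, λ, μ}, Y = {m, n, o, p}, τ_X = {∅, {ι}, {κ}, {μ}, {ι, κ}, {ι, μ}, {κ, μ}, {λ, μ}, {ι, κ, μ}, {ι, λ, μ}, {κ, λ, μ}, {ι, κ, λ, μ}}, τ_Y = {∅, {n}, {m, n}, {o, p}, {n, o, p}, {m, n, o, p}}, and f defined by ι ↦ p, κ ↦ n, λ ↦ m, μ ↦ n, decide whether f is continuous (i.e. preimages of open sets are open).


f IS continuous.

Compute f^{-1}(U) for each U ∈ τ_Y:
  U = ∅: f^{-1}(U) = ∅ ∈ τ_X ✓.
  U = {n}: f^{-1}(U) = {κ, μ} ∈ τ_X ✓.
  U = {m, n}: f^{-1}(U) = {κ, λ, μ} ∈ τ_X ✓.
  U = {o, p}: f^{-1}(U) = {ι} ∈ τ_X ✓.
  U = {n, o, p}: f^{-1}(U) = {ι, κ, μ} ∈ τ_X ✓.
  U = {m, n, o, p}: f^{-1}(U) = {ι, κ, λ, μ} ∈ τ_X ✓.
Every preimage lies in τ_X, so f IS continuous.


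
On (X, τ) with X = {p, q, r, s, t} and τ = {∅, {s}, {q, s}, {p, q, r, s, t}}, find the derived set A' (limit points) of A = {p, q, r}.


A' = {p, r, t}

For each x ∈ X, list the open sets U ∈ τ with x ∈ U, then check whether U ∩ (A ∖ {x}) ≠ ∅ for every such U.
  x = p: opens ∋ x are {p, q, r, s, t}; each meets A ∖ {p}, so x IS a limit point.
  x = q: open {q, s} ∋ x has {q, s} ∩ (A ∖ {q}) = ∅, so x is NOT a limit point.
  x = r: opens ∋ x are {p, q, r, s, t}; each meets A ∖ {r}, so x IS a limit point.
  x = s: open {s} ∋ x has {s} ∩ (A ∖ {s}) = ∅, so x is NOT a limit point.
  x = t: opens ∋ x are {p, q, r, s, t}; each meets A ∖ {t}, so x IS a limit point.
Collecting: A' = {p, r, t}.


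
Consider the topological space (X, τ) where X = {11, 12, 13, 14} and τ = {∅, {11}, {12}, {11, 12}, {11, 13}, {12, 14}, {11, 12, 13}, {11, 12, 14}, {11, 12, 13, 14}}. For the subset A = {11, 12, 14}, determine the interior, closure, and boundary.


int(A) = {11, 12, 14}, cl(A) = {11, 12, 13, 14}, ∂A = {13}.

Closed sets in (X, τ) are complements of opens:
  closed(X, τ) = {∅, {13}, {14}, {11, 13}, {12, 14}, {13, 14}, {11, 13, 14}, {12, 13, 14}, {11, 12, 13, 14}}.
int(A) = ⋃ {U ∈ τ : U ⊆ A}. Opens contained in A: ∅, {11}, {12}, {11, 12}, {12, 14}, {11, 12, 14}.
Taking the union of these: int(A) = {11, 12, 14}.
cl(A) = ⋂ {C closed : A ⊆ C}. Closed sets containing A: {11, 12, 13, 14}.
Intersecting these: cl(A) = {11, 12, 13, 14}.
∂A = cl(A) ∖ int(A) = {11, 12, 13, 14} ∖ {11, 12, 14} = {13}.


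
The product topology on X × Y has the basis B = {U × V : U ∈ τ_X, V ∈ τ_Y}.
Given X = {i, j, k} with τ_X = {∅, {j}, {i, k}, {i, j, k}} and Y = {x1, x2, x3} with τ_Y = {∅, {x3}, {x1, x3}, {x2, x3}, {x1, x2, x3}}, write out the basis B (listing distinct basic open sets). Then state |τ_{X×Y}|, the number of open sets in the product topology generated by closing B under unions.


Basis B = {∅ × ∅, {j} × {x3}, {i, k} × {x3}, {j} × {x1, x3}, {j} × {x2, x3}, {i, j, k} × {x3}, {j} × {x1, x2, x3}, {i, k} × {x1, x3}, {i, k} × {x2, x3}, {i, k} × {x1, x2, x3}, {i, j, k} × {x1, x3}, {i, j, k} × {x2, x3}, {i, j, k} × {x1, x2, x3}}; |τ_{X×Y}| = 25.

Enumerate products U × V with U ∈ τ_X, V ∈ τ_Y (deduplicated):
  ∅ × ∅ = {} (∅)
  {j} × {x3} = {(j,x3)}
  {i, k} × {x3} = {(i,x3), (k,x3)}
  {j} × {x1, x3} = {(j,x1), (j,x3)}
  {j} × {x2, x3} = {(j,x2), (j,x3)}
  {i, j, k} × {x3} = {(i,x3), (j,x3), (k,x3)}
  {j} × {x1, x2, x3} = {(j,x1), (j,x2), (j,x3)}
  {i, k} × {x1, x3} = {(i,x1), (i,x3), (k,x1), (k,x3)}
  {i, k} × {x2, x3} = {(i,x2), (i,x3), (k,x2), (k,x3)}
  {i, k} × {x1, x2, x3} = {(i,x1), (i,x2), (i,x3), (k,x1), (k,x2), (k,x3)}
  {i, j, k} × {x1, x3} = {(i,x1), (i,x3), (j,x1), (j,x3), (k,x1), (k,x3)}
  {i, j, k} × {x2, x3} = {(i,x2), (i,x3), (j,x2), (j,x3), (k,x2), (k,x3)}
  {i, j, k} × {x1, x2, x3} = {(i,x1), (i,x2), (i,x3), (j,x1), (j,x2), (j,x3), (k,x1), (k,x2), (k,x3)}
These 13 distinct sets form the basis B.
Close under arbitrary unions to get τ_{X×Y}; counting gives |τ_{X×Y}| = 25.


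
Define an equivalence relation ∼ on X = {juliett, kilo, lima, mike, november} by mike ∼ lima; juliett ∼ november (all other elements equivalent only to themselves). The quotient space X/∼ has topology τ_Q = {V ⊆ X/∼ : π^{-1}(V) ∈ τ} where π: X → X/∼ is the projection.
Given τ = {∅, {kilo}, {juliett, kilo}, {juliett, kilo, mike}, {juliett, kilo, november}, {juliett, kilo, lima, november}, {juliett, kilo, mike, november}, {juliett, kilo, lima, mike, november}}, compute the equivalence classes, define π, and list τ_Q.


X/∼ = {[juliett=november], [kilo], [lima=mike]}; |τ_Q| = 4.

Equivalence classes: [juliett=november], [kilo], [lima=mike].
Quotient map π: X → X/∼ sends juliett ↦ [juliett=november], kilo ↦ [kilo], lima ↦ [lima=mike], mike ↦ [lima=mike], november ↦ [juliett=november].
For each subset V ⊆ X/∼, compute π^{-1}(V) ⊆ X and check whether π^{-1}(V) ∈ τ. V is open in τ_Q iff π^{-1}(V) ∈ τ.
  V = {}: π^{-1}(V) = ∅ ∈ τ ✓.
  V = {[juliett=november]}: π^{-1}(V) = {juliett, november} ∉ τ ✗.
  V = {[kilo]}: π^{-1}(V) = {kilo} ∈ τ ✓.
  V = {[juliett=november], [kilo]}: π^{-1}(V) = {juliett, kilo, november} ∈ τ ✓.
  V = {[lima=mike]}: π^{-1}(V) = {lima, mike} ∉ τ ✗.
  V = {[juliett=november], [lima=mike]}: π^{-1}(V) = {juliett, lima, mike, november} ∉ τ ✗.
  V = {[kilo], [lima=mike]}: π^{-1}(V) = {kilo, lima, mike} ∉ τ ✗.
  V = {[juliett=november], [kilo], [lima=mike]}: π^{-1}(V) = {juliett, kilo, lima, mike, november} ∈ τ ✓.
Open sets in the quotient: τ_Q = {{}, {[kilo]}, {[juliett=november], [kilo]}, {[juliett=november], [kilo], [lima=mike]}} (4 elements).


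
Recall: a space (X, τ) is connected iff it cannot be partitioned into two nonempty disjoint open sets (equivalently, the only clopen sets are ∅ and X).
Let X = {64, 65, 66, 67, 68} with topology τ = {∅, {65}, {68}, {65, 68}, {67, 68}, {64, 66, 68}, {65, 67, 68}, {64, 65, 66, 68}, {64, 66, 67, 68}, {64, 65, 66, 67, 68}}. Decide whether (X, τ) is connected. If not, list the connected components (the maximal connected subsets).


(X, τ) is disconnected; components = [{65}, {64, 66, 67, 68}].

Find clopen sets (U ∈ τ with X ∖ U ∈ τ):
  U = ∅, X ∖ U = {64, 65, 66, 67, 68} — both open, so U is clopen.
  U = {65}, X ∖ U = {64, 66, 67, 68} — both open, so U is clopen.
  U = {64, 66, 67, 68}, X ∖ U = {65} — both open, so U is clopen.
  U = {64, 65, 66, 67, 68}, X ∖ U = ∅ — both open, so U is clopen.
Nontrivial clopen(s) exist: e.g. {65}. So (X, τ) is disconnected.
Compute connected components by grouping points that agree on all clopens:
  component: {65}
  component: {64, 66, 67, 68}


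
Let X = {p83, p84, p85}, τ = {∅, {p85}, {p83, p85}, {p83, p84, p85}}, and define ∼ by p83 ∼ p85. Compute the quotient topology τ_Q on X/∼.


X/∼ = {[p83=p85], [p84]}; |τ_Q| = 3.

Equivalence classes: [p83=p85], [p84].
Quotient map π: X → X/∼ sends p83 ↦ [p83=p85], p84 ↦ [p84], p85 ↦ [p83=p85].
For each subset V ⊆ X/∼, compute π^{-1}(V) ⊆ X and check whether π^{-1}(V) ∈ τ. V is open in τ_Q iff π^{-1}(V) ∈ τ.
  V = {}: π^{-1}(V) = ∅ ∈ τ ✓.
  V = {[p83=p85]}: π^{-1}(V) = {p83, p85} ∈ τ ✓.
  V = {[p84]}: π^{-1}(V) = {p84} ∉ τ ✗.
  V = {[p83=p85], [p84]}: π^{-1}(V) = {p83, p84, p85} ∈ τ ✓.
Open sets in the quotient: τ_Q = {{}, {[p83=p85]}, {[p83=p85], [p84]}} (3 elements).


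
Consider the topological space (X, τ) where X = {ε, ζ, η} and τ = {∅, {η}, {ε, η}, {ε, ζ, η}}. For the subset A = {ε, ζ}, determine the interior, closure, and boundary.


int(A) = ∅, cl(A) = {ε, ζ}, ∂A = {ε, ζ}.

Closed sets in (X, τ) are complements of opens:
  closed(X, τ) = {∅, {ζ}, {ε, ζ}, {ε, ζ, η}}.
int(A) = ⋃ {U ∈ τ : U ⊆ A}. Opens contained in A: ∅.
Taking the union of these: int(A) = ∅.
cl(A) = ⋂ {C closed : A ⊆ C}. Closed sets containing A: {ε, ζ}, {ε, ζ, η}.
Intersecting these: cl(A) = {ε, ζ}.
∂A = cl(A) ∖ int(A) = {ε, ζ} ∖ ∅ = {ε, ζ}.


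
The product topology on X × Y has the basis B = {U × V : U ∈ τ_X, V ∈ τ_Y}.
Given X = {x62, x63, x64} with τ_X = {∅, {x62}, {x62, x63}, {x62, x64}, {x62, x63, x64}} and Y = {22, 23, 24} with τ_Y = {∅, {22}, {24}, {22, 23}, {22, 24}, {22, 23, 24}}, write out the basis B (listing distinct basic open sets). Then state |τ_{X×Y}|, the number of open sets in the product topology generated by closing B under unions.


Basis B = {∅ × ∅, {x62} × {22}, {x62} × {24}, {x62} × {22, 23}, {x62} × {22, 24}, {x62, x63} × {22}, {x62, x64} × {22}, {x62, x63} × {24}, {x62, x64} × {24}, {x62} × {22, 23, 24}, {x62, x63, x64} × {22}, {x62, x63, x64} × {24}, {x62, x63} × {22, 23}, {x62, x64} × {22, 23}, {x62, x63} × {22, 24}, {x62, x64} × {22, 24}, {x62, x63} × {22, 23, 24}, {x62, x64} × {22, 23, 24}, {x62, x63, x64} × {22, 23}, {x62, x63, x64} × {22, 24}, {x62, x63, x64} × {22, 23, 24}}; |τ_{X×Y}| = 70.

Enumerate products U × V with U ∈ τ_X, V ∈ τ_Y (deduplicated):
  ∅ × ∅ = {} (∅)
  {x62} × {22} = {(x62,22)}
  {x62} × {24} = {(x62,24)}
  {x62} × {22, 23} = {(x62,22), (x62,23)}
  {x62} × {22, 24} = {(x62,22), (x62,24)}
  {x62, x63} × {22} = {(x62,22), (x63,22)}
  {x62, x64} × {22} = {(x62,22), (x64,22)}
  {x62, x63} × {24} = {(x62,24), (x63,24)}
  {x62, x64} × {24} = {(x62,24), (x64,24)}
  {x62} × {22, 23, 24} = {(x62,22), (x62,23), (x62,24)}
  {x62, x63, x64} × {22} = {(x62,22), (x63,22), (x64,22)}
  {x62, x63, x64} × {24} = {(x62,24), (x63,24), (x64,24)}
  {x62, x63} × {22, 23} = {(x62,22), (x62,23), (x63,22), (x63,23)}
  {x62, x64} × {22, 23} = {(x62,22), (x62,23), (x64,22), (x64,23)}
  {x62, x63} × {22, 24} = {(x62,22), (x62,24), (x63,22), (x63,24)}
  {x62, x64} × {22, 24} = {(x62,22), (x62,24), (x64,22), (x64,24)}
  {x62, x63} × {22, 23, 24} = {(x62,22), (x62,23), (x62,24), (x63,22), (x63,23), (x63,24)}
  {x62, x64} × {22, 23, 24} = {(x62,22), (x62,23), (x62,24), (x64,22), (x64,23), (x64,24)}
  {x62, x63, x64} × {22, 23} = {(x62,22), (x62,23), (x63,22), (x63,23), (x64,22), (x64,23)}
  {x62, x63, x64} × {22, 24} = {(x62,22), (x62,24), (x63,22), (x63,24), (x64,22), (x64,24)}
  {x62, x63, x64} × {22, 23, 24} = {(x62,22), (x62,23), (x62,24), (x63,22), (x63,23), (x63,24), (x64,22), (x64,23), (x64,24)}
These 21 distinct sets form the basis B.
Close under arbitrary unions to get τ_{X×Y}; counting gives |τ_{X×Y}| = 70.


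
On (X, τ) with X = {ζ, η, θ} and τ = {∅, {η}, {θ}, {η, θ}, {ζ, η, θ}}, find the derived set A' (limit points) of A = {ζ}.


A' = ∅

For each x ∈ X, list the open sets U ∈ τ with x ∈ U, then check whether U ∩ (A ∖ {x}) ≠ ∅ for every such U.
  x = ζ: open {ζ, η, θ} ∋ x has {ζ, η, θ} ∩ (A ∖ {ζ}) = ∅, so x is NOT a limit point.
  x = η: open {η} ∋ x has {η} ∩ (A ∖ {η}) = ∅, so x is NOT a limit point.
  x = θ: open {θ} ∋ x has {θ} ∩ (A ∖ {θ}) = ∅, so x is NOT a limit point.
Collecting: A' = ∅.


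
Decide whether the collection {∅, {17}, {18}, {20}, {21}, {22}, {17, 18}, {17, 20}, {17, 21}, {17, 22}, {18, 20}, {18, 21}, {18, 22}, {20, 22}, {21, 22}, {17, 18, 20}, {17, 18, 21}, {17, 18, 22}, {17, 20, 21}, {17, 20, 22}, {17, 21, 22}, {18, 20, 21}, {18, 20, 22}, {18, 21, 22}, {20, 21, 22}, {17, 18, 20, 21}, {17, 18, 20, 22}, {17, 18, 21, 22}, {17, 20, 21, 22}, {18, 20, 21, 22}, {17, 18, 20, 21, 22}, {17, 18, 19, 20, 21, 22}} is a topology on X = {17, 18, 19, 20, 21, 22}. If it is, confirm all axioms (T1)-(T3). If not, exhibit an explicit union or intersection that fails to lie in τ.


τ is NOT a topology on X.

Axiom (T1): ∅ ∈ τ? Yes; X ∈ τ? Yes.
Axiom (T2/T3): check pairwise unions and intersections of members of τ.
Counterexample for (T2): {20} ∪ {21} = {20, 21} ∉ τ. Therefore τ is NOT a topology.


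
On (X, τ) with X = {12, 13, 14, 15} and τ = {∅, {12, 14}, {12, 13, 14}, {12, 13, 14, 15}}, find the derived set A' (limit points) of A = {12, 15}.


A' = {13, 14, 15}

For each x ∈ X, list the open sets U ∈ τ with x ∈ U, then check whether U ∩ (A ∖ {x}) ≠ ∅ for every such U.
  x = 12: open {12, 14} ∋ x has {12, 14} ∩ (A ∖ {12}) = ∅, so x is NOT a limit point.
  x = 13: opens ∋ x are {12, 13, 14}, {12, 13, 14, 15}; each meets A ∖ {13}, so x IS a limit point.
  x = 14: opens ∋ x are {12, 14}, {12, 13, 14}, {12, 13, 14, 15}; each meets A ∖ {14}, so x IS a limit point.
  x = 15: opens ∋ x are {12, 13, 14, 15}; each meets A ∖ {15}, so x IS a limit point.
Collecting: A' = {13, 14, 15}.


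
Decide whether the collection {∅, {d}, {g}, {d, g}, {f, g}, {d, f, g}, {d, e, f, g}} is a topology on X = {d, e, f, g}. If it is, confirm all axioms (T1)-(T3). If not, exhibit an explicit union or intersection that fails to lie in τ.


τ IS a topology on X.

Axiom (T1): ∅ ∈ τ? Yes; X ∈ τ? Yes.
Axiom (T2/T3): check pairwise unions and intersections of members of τ.
All pairwise intersections and unions checked — each lies in τ. Therefore τ satisfies (T1), (T2), (T3): it IS a topology on X.


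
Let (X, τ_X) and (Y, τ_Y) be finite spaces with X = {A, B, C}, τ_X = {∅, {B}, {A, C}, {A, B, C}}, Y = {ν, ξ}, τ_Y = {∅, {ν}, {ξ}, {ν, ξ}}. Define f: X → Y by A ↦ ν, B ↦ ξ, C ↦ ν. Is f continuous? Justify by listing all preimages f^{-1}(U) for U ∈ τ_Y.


f IS continuous.

Compute f^{-1}(U) for each U ∈ τ_Y:
  U = ∅: f^{-1}(U) = ∅ ∈ τ_X ✓.
  U = {ν}: f^{-1}(U) = {A, C} ∈ τ_X ✓.
  U = {ξ}: f^{-1}(U) = {B} ∈ τ_X ✓.
  U = {ν, ξ}: f^{-1}(U) = {A, B, C} ∈ τ_X ✓.
Every preimage lies in τ_X, so f IS continuous.


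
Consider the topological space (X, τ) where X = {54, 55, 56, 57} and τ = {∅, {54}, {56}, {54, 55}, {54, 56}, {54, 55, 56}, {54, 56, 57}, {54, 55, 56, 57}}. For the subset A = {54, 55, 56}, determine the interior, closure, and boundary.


int(A) = {54, 55, 56}, cl(A) = {54, 55, 56, 57}, ∂A = {57}.

Closed sets in (X, τ) are complements of opens:
  closed(X, τ) = {∅, {55}, {57}, {55, 57}, {56, 57}, {54, 55, 57}, {55, 56, 57}, {54, 55, 56, 57}}.
int(A) = ⋃ {U ∈ τ : U ⊆ A}. Opens contained in A: ∅, {54}, {56}, {54, 55}, {54, 56}, {54, 55, 56}.
Taking the union of these: int(A) = {54, 55, 56}.
cl(A) = ⋂ {C closed : A ⊆ C}. Closed sets containing A: {54, 55, 56, 57}.
Intersecting these: cl(A) = {54, 55, 56, 57}.
∂A = cl(A) ∖ int(A) = {54, 55, 56, 57} ∖ {54, 55, 56} = {57}.


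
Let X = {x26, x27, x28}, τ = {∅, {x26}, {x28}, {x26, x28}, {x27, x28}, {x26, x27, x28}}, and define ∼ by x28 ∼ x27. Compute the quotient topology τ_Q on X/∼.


X/∼ = {[x26], [x27=x28]}; |τ_Q| = 4.

Equivalence classes: [x26], [x27=x28].
Quotient map π: X → X/∼ sends x26 ↦ [x26], x27 ↦ [x27=x28], x28 ↦ [x27=x28].
For each subset V ⊆ X/∼, compute π^{-1}(V) ⊆ X and check whether π^{-1}(V) ∈ τ. V is open in τ_Q iff π^{-1}(V) ∈ τ.
  V = {}: π^{-1}(V) = ∅ ∈ τ ✓.
  V = {[x26]}: π^{-1}(V) = {x26} ∈ τ ✓.
  V = {[x27=x28]}: π^{-1}(V) = {x27, x28} ∈ τ ✓.
  V = {[x26], [x27=x28]}: π^{-1}(V) = {x26, x27, x28} ∈ τ ✓.
Open sets in the quotient: τ_Q = {{}, {[x26]}, {[x27=x28]}, {[x26], [x27=x28]}} (4 elements).


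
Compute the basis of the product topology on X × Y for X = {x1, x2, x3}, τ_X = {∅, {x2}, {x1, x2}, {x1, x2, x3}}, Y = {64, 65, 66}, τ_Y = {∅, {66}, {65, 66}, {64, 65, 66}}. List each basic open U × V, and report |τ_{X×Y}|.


Basis B = {∅ × ∅, {x2} × {66}, {x1, x2} × {66}, {x2} × {65, 66}, {x1, x2, x3} × {66}, {x2} × {64, 65, 66}, {x1, x2} × {65, 66}, {x1, x2} × {64, 65, 66}, {x1, x2, x3} × {65, 66}, {x1, x2, x3} × {64, 65, 66}}; |τ_{X×Y}| = 20.

Enumerate products U × V with U ∈ τ_X, V ∈ τ_Y (deduplicated):
  ∅ × ∅ = {} (∅)
  {x2} × {66} = {(x2,66)}
  {x1, x2} × {66} = {(x1,66), (x2,66)}
  {x2} × {65, 66} = {(x2,65), (x2,66)}
  {x1, x2, x3} × {66} = {(x1,66), (x2,66), (x3,66)}
  {x2} × {64, 65, 66} = {(x2,64), (x2,65), (x2,66)}
  {x1, x2} × {65, 66} = {(x1,65), (x1,66), (x2,65), (x2,66)}
  {x1, x2} × {64, 65, 66} = {(x1,64), (x1,65), (x1,66), (x2,64), (x2,65), (x2,66)}
  {x1, x2, x3} × {65, 66} = {(x1,65), (x1,66), (x2,65), (x2,66), (x3,65), (x3,66)}
  {x1, x2, x3} × {64, 65, 66} = {(x1,64), (x1,65), (x1,66), (x2,64), (x2,65), (x2,66), (x3,64), (x3,65), (x3,66)}
These 10 distinct sets form the basis B.
Close under arbitrary unions to get τ_{X×Y}; counting gives |τ_{X×Y}| = 20.


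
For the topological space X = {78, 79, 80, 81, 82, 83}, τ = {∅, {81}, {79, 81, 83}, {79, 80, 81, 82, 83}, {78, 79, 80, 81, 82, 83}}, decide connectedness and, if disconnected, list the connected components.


(X, τ) is connected.

Find clopen sets (U ∈ τ with X ∖ U ∈ τ):
  U = ∅, X ∖ U = {78, 79, 80, 81, 82, 83} — both open, so U is clopen.
  U = {78, 79, 80, 81, 82, 83}, X ∖ U = ∅ — both open, so U is clopen.
Only trivial clopens (∅ and X) exist, so (X, τ) is connected.
Compute connected components by grouping points that agree on all clopens:
  component: {78, 79, 80, 81, 82, 83}


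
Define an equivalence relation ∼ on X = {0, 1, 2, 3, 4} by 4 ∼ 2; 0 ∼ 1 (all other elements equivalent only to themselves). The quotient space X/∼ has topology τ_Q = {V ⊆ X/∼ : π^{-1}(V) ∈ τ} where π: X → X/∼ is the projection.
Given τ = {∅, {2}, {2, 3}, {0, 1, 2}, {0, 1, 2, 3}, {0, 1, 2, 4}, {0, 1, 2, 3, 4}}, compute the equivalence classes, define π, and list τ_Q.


X/∼ = {[0=1], [2=4], [3]}; |τ_Q| = 3.

Equivalence classes: [0=1], [2=4], [3].
Quotient map π: X → X/∼ sends 0 ↦ [0=1], 1 ↦ [0=1], 2 ↦ [2=4], 3 ↦ [3], 4 ↦ [2=4].
For each subset V ⊆ X/∼, compute π^{-1}(V) ⊆ X and check whether π^{-1}(V) ∈ τ. V is open in τ_Q iff π^{-1}(V) ∈ τ.
  V = {}: π^{-1}(V) = ∅ ∈ τ ✓.
  V = {[0=1]}: π^{-1}(V) = {0, 1} ∉ τ ✗.
  V = {[2=4]}: π^{-1}(V) = {2, 4} ∉ τ ✗.
  V = {[0=1], [2=4]}: π^{-1}(V) = {0, 1, 2, 4} ∈ τ ✓.
  V = {[3]}: π^{-1}(V) = {3} ∉ τ ✗.
  V = {[0=1], [3]}: π^{-1}(V) = {0, 1, 3} ∉ τ ✗.
  V = {[2=4], [3]}: π^{-1}(V) = {2, 3, 4} ∉ τ ✗.
  V = {[0=1], [2=4], [3]}: π^{-1}(V) = {0, 1, 2, 3, 4} ∈ τ ✓.
Open sets in the quotient: τ_Q = {{}, {[0=1], [2=4]}, {[0=1], [2=4], [3]}} (3 elements).


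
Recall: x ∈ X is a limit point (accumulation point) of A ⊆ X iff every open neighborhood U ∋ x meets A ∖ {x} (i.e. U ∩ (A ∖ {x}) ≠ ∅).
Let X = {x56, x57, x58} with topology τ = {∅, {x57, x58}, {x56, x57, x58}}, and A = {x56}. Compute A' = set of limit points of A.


A' = ∅

For each x ∈ X, list the open sets U ∈ τ with x ∈ U, then check whether U ∩ (A ∖ {x}) ≠ ∅ for every such U.
  x = x56: open {x56, x57, x58} ∋ x has {x56, x57, x58} ∩ (A ∖ {x56}) = ∅, so x is NOT a limit point.
  x = x57: open {x57, x58} ∋ x has {x57, x58} ∩ (A ∖ {x57}) = ∅, so x is NOT a limit point.
  x = x58: open {x57, x58} ∋ x has {x57, x58} ∩ (A ∖ {x58}) = ∅, so x is NOT a limit point.
Collecting: A' = ∅.


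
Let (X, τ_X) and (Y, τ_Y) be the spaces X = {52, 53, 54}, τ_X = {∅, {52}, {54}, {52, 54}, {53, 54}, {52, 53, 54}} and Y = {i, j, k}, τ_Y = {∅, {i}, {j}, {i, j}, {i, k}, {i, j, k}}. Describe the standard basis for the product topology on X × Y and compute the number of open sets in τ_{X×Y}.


Basis B = {∅ × ∅, {52} × {i}, {52} × {j}, {54} × {i}, {54} × {j}, {52} × {i, j}, {52} × {i, k}, {52, 54} × {i}, {52, 54} × {j}, {53, 54} × {i}, {53, 54} × {j}, {54} × {i, j}, {54} × {i, k}, {52} × {i, j, k}, {52, 53, 54} × {i}, {52, 53, 54} × {j}, {54} × {i, j, k}, {52, 54} × {i, j}, {52, 54} × {i, k}, {53, 54} × {i, j}, {53, 54} × {i, k}, {52, 54} × {i, j, k}, {52, 53, 54} × {i, j}, {52, 53, 54} × {i, k}, {53, 54} × {i, j, k}, {52, 53, 54} × {i, j, k}}; |τ_{X×Y}| = 108.

Enumerate products U × V with U ∈ τ_X, V ∈ τ_Y (deduplicated):
  ∅ × ∅ = {} (∅)
  {52} × {i} = {(52,i)}
  {52} × {j} = {(52,j)}
  {54} × {i} = {(54,i)}
  {54} × {j} = {(54,j)}
  {52} × {i, j} = {(52,i), (52,j)}
  {52} × {i, k} = {(52,i), (52,k)}
  {52, 54} × {i} = {(52,i), (54,i)}
  {52, 54} × {j} = {(52,j), (54,j)}
  {53, 54} × {i} = {(53,i), (54,i)}
  {53, 54} × {j} = {(53,j), (54,j)}
  {54} × {i, j} = {(54,i), (54,j)}
  {54} × {i, k} = {(54,i), (54,k)}
  {52} × {i, j, k} = {(52,i), (52,j), (52,k)}
  {52, 53, 54} × {i} = {(52,i), (53,i), (54,i)}
  {52, 53, 54} × {j} = {(52,j), (53,j), (54,j)}
  {54} × {i, j, k} = {(54,i), (54,j), (54,k)}
  {52, 54} × {i, j} = {(52,i), (52,j), (54,i), (54,j)}
  {52, 54} × {i, k} = {(52,i), (52,k), (54,i), (54,k)}
  {53, 54} × {i, j} = {(53,i), (53,j), (54,i), (54,j)}
  {53, 54} × {i, k} = {(53,i), (53,k), (54,i), (54,k)}
  {52, 54} × {i, j, k} = {(52,i), (52,j), (52,k), (54,i), (54,j), (54,k)}
  {52, 53, 54} × {i, j} = {(52,i), (52,j), (53,i), (53,j), (54,i), (54,j)}
  {52, 53, 54} × {i, k} = {(52,i), (52,k), (53,i), (53,k), (54,i), (54,k)}
  {53, 54} × {i, j, k} = {(53,i), (53,j), (53,k), (54,i), (54,j), (54,k)}
  {52, 53, 54} × {i, j, k} = {(52,i), (52,j), (52,k), (53,i), (53,j), (53,k), (54,i), (54,j), (54,k)}
These 26 distinct sets form the basis B.
Close under arbitrary unions to get τ_{X×Y}; counting gives |τ_{X×Y}| = 108.


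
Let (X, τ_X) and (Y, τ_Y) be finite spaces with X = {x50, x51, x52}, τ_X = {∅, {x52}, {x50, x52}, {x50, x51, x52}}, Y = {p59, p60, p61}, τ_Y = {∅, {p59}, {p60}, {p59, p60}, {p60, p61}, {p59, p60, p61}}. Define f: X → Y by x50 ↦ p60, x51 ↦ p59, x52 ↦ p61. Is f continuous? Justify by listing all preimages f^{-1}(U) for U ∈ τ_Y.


f is NOT continuous.

Compute f^{-1}(U) for each U ∈ τ_Y:
  U = ∅: f^{-1}(U) = ∅ ∈ τ_X ✓.
  U = {p59}: f^{-1}(U) = {x51} ∉ τ_X ✗.
  U = {p60}: f^{-1}(U) = {x50} ∉ τ_X ✗.
  U = {p59, p60}: f^{-1}(U) = {x50, x51} ∉ τ_X ✗.
  U = {p60, p61}: f^{-1}(U) = {x50, x52} ∈ τ_X ✓.
  U = {p59, p60, p61}: f^{-1}(U) = {x50, x51, x52} ∈ τ_X ✓.
Found U = {p59} with f^{-1}(U) = {x51} not in τ_X. Therefore f is NOT continuous.


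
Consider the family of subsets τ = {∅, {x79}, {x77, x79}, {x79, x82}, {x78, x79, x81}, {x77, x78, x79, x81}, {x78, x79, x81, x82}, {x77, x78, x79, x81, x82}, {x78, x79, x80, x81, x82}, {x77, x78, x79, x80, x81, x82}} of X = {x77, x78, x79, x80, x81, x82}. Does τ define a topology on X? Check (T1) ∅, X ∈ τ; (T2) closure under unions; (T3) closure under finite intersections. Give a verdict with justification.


τ is NOT a topology on X.

Axiom (T1): ∅ ∈ τ? Yes; X ∈ τ? Yes.
Axiom (T2/T3): check pairwise unions and intersections of members of τ.
Counterexample for (T2): {x77, x79} ∪ {x79, x82} = {x77, x79, x82} ∉ τ. Therefore τ is NOT a topology.


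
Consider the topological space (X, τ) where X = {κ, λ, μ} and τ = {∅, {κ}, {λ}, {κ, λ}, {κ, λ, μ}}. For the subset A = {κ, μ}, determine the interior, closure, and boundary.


int(A) = {κ}, cl(A) = {κ, μ}, ∂A = {μ}.

Closed sets in (X, τ) are complements of opens:
  closed(X, τ) = {∅, {μ}, {κ, μ}, {λ, μ}, {κ, λ, μ}}.
int(A) = ⋃ {U ∈ τ : U ⊆ A}. Opens contained in A: ∅, {κ}.
Taking the union of these: int(A) = {κ}.
cl(A) = ⋂ {C closed : A ⊆ C}. Closed sets containing A: {κ, μ}, {κ, λ, μ}.
Intersecting these: cl(A) = {κ, μ}.
∂A = cl(A) ∖ int(A) = {κ, μ} ∖ {κ} = {μ}.


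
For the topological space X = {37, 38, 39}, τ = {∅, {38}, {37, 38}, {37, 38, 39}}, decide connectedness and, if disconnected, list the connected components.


(X, τ) is connected.

Find clopen sets (U ∈ τ with X ∖ U ∈ τ):
  U = ∅, X ∖ U = {37, 38, 39} — both open, so U is clopen.
  U = {37, 38, 39}, X ∖ U = ∅ — both open, so U is clopen.
Only trivial clopens (∅ and X) exist, so (X, τ) is connected.
Compute connected components by grouping points that agree on all clopens:
  component: {37, 38, 39}


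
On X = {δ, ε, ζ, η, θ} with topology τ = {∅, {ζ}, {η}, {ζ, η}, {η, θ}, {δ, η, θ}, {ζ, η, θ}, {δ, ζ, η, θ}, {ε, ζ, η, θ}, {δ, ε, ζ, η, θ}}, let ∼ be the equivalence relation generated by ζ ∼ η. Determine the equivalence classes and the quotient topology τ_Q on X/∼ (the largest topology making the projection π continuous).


X/∼ = {[δ], [ε], [ζ=η], [θ]}; |τ_Q| = 6.

Equivalence classes: [δ], [ε], [ζ=η], [θ].
Quotient map π: X → X/∼ sends δ ↦ [δ], ε ↦ [ε], ζ ↦ [ζ=η], η ↦ [ζ=η], θ ↦ [θ].
For each subset V ⊆ X/∼, compute π^{-1}(V) ⊆ X and check whether π^{-1}(V) ∈ τ. V is open in τ_Q iff π^{-1}(V) ∈ τ.
  V = {}: π^{-1}(V) = ∅ ∈ τ ✓.
  V = {[δ]}: π^{-1}(V) = {δ} ∉ τ ✗.
  V = {[ε]}: π^{-1}(V) = {ε} ∉ τ ✗.
  V = {[δ], [ε]}: π^{-1}(V) = {δ, ε} ∉ τ ✗.
  V = {[ζ=η]}: π^{-1}(V) = {ζ, η} ∈ τ ✓.
  V = {[δ], [ζ=η]}: π^{-1}(V) = {δ, ζ, η} ∉ τ ✗.
  V = {[ε], [ζ=η]}: π^{-1}(V) = {ε, ζ, η} ∉ τ ✗.
  V = {[δ], [ε], [ζ=η]}: π^{-1}(V) = {δ, ε, ζ, η} ∉ τ ✗.
  V = {[θ]}: π^{-1}(V) = {θ} ∉ τ ✗.
  V = {[δ], [θ]}: π^{-1}(V) = {δ, θ} ∉ τ ✗.
  V = {[ε], [θ]}: π^{-1}(V) = {ε, θ} ∉ τ ✗.
  V = {[δ], [ε], [θ]}: π^{-1}(V) = {δ, ε, θ} ∉ τ ✗.
  V = {[ζ=η], [θ]}: π^{-1}(V) = {ζ, η, θ} ∈ τ ✓.
  V = {[δ], [ζ=η], [θ]}: π^{-1}(V) = {δ, ζ, η, θ} ∈ τ ✓.
  V = {[ε], [ζ=η], [θ]}: π^{-1}(V) = {ε, ζ, η, θ} ∈ τ ✓.
  V = {[δ], [ε], [ζ=η], [θ]}: π^{-1}(V) = {δ, ε, ζ, η, θ} ∈ τ ✓.
Open sets in the quotient: τ_Q = {{}, {[ζ=η]}, {[ζ=η], [θ]}, {[δ], [ζ=η], [θ]}, {[ε], [ζ=η], [θ]}, {[δ], [ε], [ζ=η], [θ]}} (6 elements).


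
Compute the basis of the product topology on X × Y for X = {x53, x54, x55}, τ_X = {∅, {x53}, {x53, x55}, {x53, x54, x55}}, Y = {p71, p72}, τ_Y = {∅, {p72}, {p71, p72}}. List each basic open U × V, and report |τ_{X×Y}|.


Basis B = {∅ × ∅, {x53} × {p72}, {x53} × {p71, p72}, {x53, x55} × {p72}, {x53, x54, x55} × {p72}, {x53, x55} × {p71, p72}, {x53, x54, x55} × {p71, p72}}; |τ_{X×Y}| = 10.

Enumerate products U × V with U ∈ τ_X, V ∈ τ_Y (deduplicated):
  ∅ × ∅ = {} (∅)
  {x53} × {p72} = {(x53,p72)}
  {x53} × {p71, p72} = {(x53,p71), (x53,p72)}
  {x53, x55} × {p72} = {(x53,p72), (x55,p72)}
  {x53, x54, x55} × {p72} = {(x53,p72), (x54,p72), (x55,p72)}
  {x53, x55} × {p71, p72} = {(x53,p71), (x53,p72), (x55,p71), (x55,p72)}
  {x53, x54, x55} × {p71, p72} = {(x53,p71), (x53,p72), (x54,p71), (x54,p72), (x55,p71), (x55,p72)}
These 7 distinct sets form the basis B.
Close under arbitrary unions to get τ_{X×Y}; counting gives |τ_{X×Y}| = 10.


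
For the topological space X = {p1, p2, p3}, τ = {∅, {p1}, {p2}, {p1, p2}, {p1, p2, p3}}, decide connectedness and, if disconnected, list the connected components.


(X, τ) is connected.

Find clopen sets (U ∈ τ with X ∖ U ∈ τ):
  U = ∅, X ∖ U = {p1, p2, p3} — both open, so U is clopen.
  U = {p1, p2, p3}, X ∖ U = ∅ — both open, so U is clopen.
Only trivial clopens (∅ and X) exist, so (X, τ) is connected.
Compute connected components by grouping points that agree on all clopens:
  component: {p1, p2, p3}


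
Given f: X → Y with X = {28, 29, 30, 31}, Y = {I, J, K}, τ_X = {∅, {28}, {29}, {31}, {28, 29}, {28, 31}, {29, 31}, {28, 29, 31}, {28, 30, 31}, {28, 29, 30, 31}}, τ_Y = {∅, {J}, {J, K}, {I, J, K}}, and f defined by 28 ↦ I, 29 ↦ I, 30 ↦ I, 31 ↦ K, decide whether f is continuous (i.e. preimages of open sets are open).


f IS continuous.

Compute f^{-1}(U) for each U ∈ τ_Y:
  U = ∅: f^{-1}(U) = ∅ ∈ τ_X ✓.
  U = {J}: f^{-1}(U) = ∅ ∈ τ_X ✓.
  U = {J, K}: f^{-1}(U) = {31} ∈ τ_X ✓.
  U = {I, J, K}: f^{-1}(U) = {28, 29, 30, 31} ∈ τ_X ✓.
Every preimage lies in τ_X, so f IS continuous.


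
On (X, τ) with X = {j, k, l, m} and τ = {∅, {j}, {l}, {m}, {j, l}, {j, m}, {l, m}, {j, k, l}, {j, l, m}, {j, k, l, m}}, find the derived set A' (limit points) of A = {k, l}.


A' = {k}

For each x ∈ X, list the open sets U ∈ τ with x ∈ U, then check whether U ∩ (A ∖ {x}) ≠ ∅ for every such U.
  x = j: open {j} ∋ x has {j} ∩ (A ∖ {j}) = ∅, so x is NOT a limit point.
  x = k: opens ∋ x are {j, k, l}, {j, k, l, m}; each meets A ∖ {k}, so x IS a limit point.
  x = l: open {l} ∋ x has {l} ∩ (A ∖ {l}) = ∅, so x is NOT a limit point.
  x = m: open {m} ∋ x has {m} ∩ (A ∖ {m}) = ∅, so x is NOT a limit point.
Collecting: A' = {k}.


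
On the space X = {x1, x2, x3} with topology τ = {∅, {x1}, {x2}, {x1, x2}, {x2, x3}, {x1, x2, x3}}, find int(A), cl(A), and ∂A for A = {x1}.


int(A) = {x1}, cl(A) = {x1}, ∂A = ∅.

Closed sets in (X, τ) are complements of opens:
  closed(X, τ) = {∅, {x1}, {x3}, {x1, x3}, {x2, x3}, {x1, x2, x3}}.
int(A) = ⋃ {U ∈ τ : U ⊆ A}. Opens contained in A: ∅, {x1}.
Taking the union of these: int(A) = {x1}.
cl(A) = ⋂ {C closed : A ⊆ C}. Closed sets containing A: {x1}, {x1, x3}, {x1, x2, x3}.
Intersecting these: cl(A) = {x1}.
∂A = cl(A) ∖ int(A) = {x1} ∖ {x1} = ∅.


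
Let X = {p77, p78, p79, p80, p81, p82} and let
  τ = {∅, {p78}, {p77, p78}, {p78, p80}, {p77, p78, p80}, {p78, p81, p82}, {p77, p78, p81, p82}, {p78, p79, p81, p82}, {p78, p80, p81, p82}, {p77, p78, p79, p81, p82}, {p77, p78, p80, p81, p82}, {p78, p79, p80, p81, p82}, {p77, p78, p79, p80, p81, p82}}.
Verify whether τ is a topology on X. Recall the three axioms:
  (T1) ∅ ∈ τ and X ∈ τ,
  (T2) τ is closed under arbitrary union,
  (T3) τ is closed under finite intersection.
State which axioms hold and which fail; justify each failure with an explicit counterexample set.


τ IS a topology on X.

Axiom (T1): ∅ ∈ τ? Yes; X ∈ τ? Yes.
Axiom (T2/T3): check pairwise unions and intersections of members of τ.
All pairwise intersections and unions checked — each lies in τ. Therefore τ satisfies (T1), (T2), (T3): it IS a topology on X.


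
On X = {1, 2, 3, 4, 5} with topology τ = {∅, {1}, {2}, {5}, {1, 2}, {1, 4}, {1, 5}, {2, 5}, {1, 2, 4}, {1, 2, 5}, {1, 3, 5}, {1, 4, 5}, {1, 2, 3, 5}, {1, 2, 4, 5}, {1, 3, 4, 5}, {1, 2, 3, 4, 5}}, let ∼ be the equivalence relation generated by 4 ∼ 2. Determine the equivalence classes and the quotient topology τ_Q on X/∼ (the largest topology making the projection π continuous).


X/∼ = {[1], [2=4], [3], [5]}; |τ_Q| = 8.

Equivalence classes: [1], [2=4], [3], [5].
Quotient map π: X → X/∼ sends 1 ↦ [1], 2 ↦ [2=4], 3 ↦ [3], 4 ↦ [2=4], 5 ↦ [5].
For each subset V ⊆ X/∼, compute π^{-1}(V) ⊆ X and check whether π^{-1}(V) ∈ τ. V is open in τ_Q iff π^{-1}(V) ∈ τ.
  V = {}: π^{-1}(V) = ∅ ∈ τ ✓.
  V = {[1]}: π^{-1}(V) = {1} ∈ τ ✓.
  V = {[2=4]}: π^{-1}(V) = {2, 4} ∉ τ ✗.
  V = {[1], [2=4]}: π^{-1}(V) = {1, 2, 4} ∈ τ ✓.
  V = {[3]}: π^{-1}(V) = {3} ∉ τ ✗.
  V = {[1], [3]}: π^{-1}(V) = {1, 3} ∉ τ ✗.
  V = {[2=4], [3]}: π^{-1}(V) = {2, 3, 4} ∉ τ ✗.
  V = {[1], [2=4], [3]}: π^{-1}(V) = {1, 2, 3, 4} ∉ τ ✗.
  V = {[5]}: π^{-1}(V) = {5} ∈ τ ✓.
  V = {[1], [5]}: π^{-1}(V) = {1, 5} ∈ τ ✓.
  V = {[2=4], [5]}: π^{-1}(V) = {2, 4, 5} ∉ τ ✗.
  V = {[1], [2=4], [5]}: π^{-1}(V) = {1, 2, 4, 5} ∈ τ ✓.
  V = {[3], [5]}: π^{-1}(V) = {3, 5} ∉ τ ✗.
  V = {[1], [3], [5]}: π^{-1}(V) = {1, 3, 5} ∈ τ ✓.
  V = {[2=4], [3], [5]}: π^{-1}(V) = {2, 3, 4, 5} ∉ τ ✗.
  V = {[1], [2=4], [3], [5]}: π^{-1}(V) = {1, 2, 3, 4, 5} ∈ τ ✓.
Open sets in the quotient: τ_Q = {{}, {[1]}, {[1], [2=4]}, {[5]}, {[1], [5]}, {[1], [2=4], [5]}, {[1], [3], [5]}, {[1], [2=4], [3], [5]}} (8 elements).


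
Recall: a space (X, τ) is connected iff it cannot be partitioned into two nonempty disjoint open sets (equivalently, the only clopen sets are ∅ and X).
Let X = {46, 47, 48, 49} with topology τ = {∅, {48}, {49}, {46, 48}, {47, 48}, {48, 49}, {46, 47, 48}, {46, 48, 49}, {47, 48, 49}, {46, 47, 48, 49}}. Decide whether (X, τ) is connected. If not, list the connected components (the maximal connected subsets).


(X, τ) is disconnected; components = [{49}, {46, 47, 48}].

Find clopen sets (U ∈ τ with X ∖ U ∈ τ):
  U = ∅, X ∖ U = {46, 47, 48, 49} — both open, so U is clopen.
  U = {49}, X ∖ U = {46, 47, 48} — both open, so U is clopen.
  U = {46, 47, 48}, X ∖ U = {49} — both open, so U is clopen.
  U = {46, 47, 48, 49}, X ∖ U = ∅ — both open, so U is clopen.
Nontrivial clopen(s) exist: e.g. {49}. So (X, τ) is disconnected.
Compute connected components by grouping points that agree on all clopens:
  component: {49}
  component: {46, 47, 48}


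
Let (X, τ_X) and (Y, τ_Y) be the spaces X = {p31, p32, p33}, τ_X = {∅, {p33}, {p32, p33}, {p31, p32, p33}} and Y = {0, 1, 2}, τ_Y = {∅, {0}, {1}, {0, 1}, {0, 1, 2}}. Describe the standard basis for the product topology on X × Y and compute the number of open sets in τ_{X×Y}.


Basis B = {∅ × ∅, {p33} × {0}, {p33} × {1}, {p32, p33} × {0}, {p32, p33} × {1}, {p33} × {0, 1}, {p31, p32, p33} × {0}, {p31, p32, p33} × {1}, {p33} × {0, 1, 2}, {p32, p33} × {0, 1}, {p31, p32, p33} × {0, 1}, {p32, p33} × {0, 1, 2}, {p31, p32, p33} × {0, 1, 2}}; |τ_{X×Y}| = 30.

Enumerate products U × V with U ∈ τ_X, V ∈ τ_Y (deduplicated):
  ∅ × ∅ = {} (∅)
  {p33} × {0} = {(p33,0)}
  {p33} × {1} = {(p33,1)}
  {p32, p33} × {0} = {(p32,0), (p33,0)}
  {p32, p33} × {1} = {(p32,1), (p33,1)}
  {p33} × {0, 1} = {(p33,0), (p33,1)}
  {p31, p32, p33} × {0} = {(p31,0), (p32,0), (p33,0)}
  {p31, p32, p33} × {1} = {(p31,1), (p32,1), (p33,1)}
  {p33} × {0, 1, 2} = {(p33,0), (p33,1), (p33,2)}
  {p32, p33} × {0, 1} = {(p32,0), (p32,1), (p33,0), (p33,1)}
  {p31, p32, p33} × {0, 1} = {(p31,0), (p31,1), (p32,0), (p32,1), (p33,0), (p33,1)}
  {p32, p33} × {0, 1, 2} = {(p32,0), (p32,1), (p32,2), (p33,0), (p33,1), (p33,2)}
  {p31, p32, p33} × {0, 1, 2} = {(p31,0), (p31,1), (p31,2), (p32,0), (p32,1), (p32,2), (p33,0), (p33,1), (p33,2)}
These 13 distinct sets form the basis B.
Close under arbitrary unions to get τ_{X×Y}; counting gives |τ_{X×Y}| = 30.


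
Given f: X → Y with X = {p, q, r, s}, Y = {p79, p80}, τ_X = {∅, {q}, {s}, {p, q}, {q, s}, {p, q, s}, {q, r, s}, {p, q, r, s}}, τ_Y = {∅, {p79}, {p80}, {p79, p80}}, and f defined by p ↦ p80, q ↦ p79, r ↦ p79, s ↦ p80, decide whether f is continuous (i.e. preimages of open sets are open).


f is NOT continuous.

Compute f^{-1}(U) for each U ∈ τ_Y:
  U = ∅: f^{-1}(U) = ∅ ∈ τ_X ✓.
  U = {p79}: f^{-1}(U) = {q, r} ∉ τ_X ✗.
  U = {p80}: f^{-1}(U) = {p, s} ∉ τ_X ✗.
  U = {p79, p80}: f^{-1}(U) = {p, q, r, s} ∈ τ_X ✓.
Found U = {p79} with f^{-1}(U) = {q, r} not in τ_X. Therefore f is NOT continuous.


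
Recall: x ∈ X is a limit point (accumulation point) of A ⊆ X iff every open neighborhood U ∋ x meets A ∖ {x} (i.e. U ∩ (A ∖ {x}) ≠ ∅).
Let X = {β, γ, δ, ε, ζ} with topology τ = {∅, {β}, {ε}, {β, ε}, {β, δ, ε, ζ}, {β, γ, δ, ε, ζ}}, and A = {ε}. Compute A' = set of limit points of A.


A' = {γ, δ, ζ}

For each x ∈ X, list the open sets U ∈ τ with x ∈ U, then check whether U ∩ (A ∖ {x}) ≠ ∅ for every such U.
  x = β: open {β} ∋ x has {β} ∩ (A ∖ {β}) = ∅, so x is NOT a limit point.
  x = γ: opens ∋ x are {β, γ, δ, ε, ζ}; each meets A ∖ {γ}, so x IS a limit point.
  x = δ: opens ∋ x are {β, δ, ε, ζ}, {β, γ, δ, ε, ζ}; each meets A ∖ {δ}, so x IS a limit point.
  x = ε: open {ε} ∋ x has {ε} ∩ (A ∖ {ε}) = ∅, so x is NOT a limit point.
  x = ζ: opens ∋ x are {β, δ, ε, ζ}, {β, γ, δ, ε, ζ}; each meets A ∖ {ζ}, so x IS a limit point.
Collecting: A' = {γ, δ, ζ}.


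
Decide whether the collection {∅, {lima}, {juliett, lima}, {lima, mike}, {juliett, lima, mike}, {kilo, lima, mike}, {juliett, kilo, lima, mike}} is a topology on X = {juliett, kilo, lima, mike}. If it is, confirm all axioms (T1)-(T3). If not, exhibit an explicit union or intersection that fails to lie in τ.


τ IS a topology on X.

Axiom (T1): ∅ ∈ τ? Yes; X ∈ τ? Yes.
Axiom (T2/T3): check pairwise unions and intersections of members of τ.
All pairwise intersections and unions checked — each lies in τ. Therefore τ satisfies (T1), (T2), (T3): it IS a topology on X.
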